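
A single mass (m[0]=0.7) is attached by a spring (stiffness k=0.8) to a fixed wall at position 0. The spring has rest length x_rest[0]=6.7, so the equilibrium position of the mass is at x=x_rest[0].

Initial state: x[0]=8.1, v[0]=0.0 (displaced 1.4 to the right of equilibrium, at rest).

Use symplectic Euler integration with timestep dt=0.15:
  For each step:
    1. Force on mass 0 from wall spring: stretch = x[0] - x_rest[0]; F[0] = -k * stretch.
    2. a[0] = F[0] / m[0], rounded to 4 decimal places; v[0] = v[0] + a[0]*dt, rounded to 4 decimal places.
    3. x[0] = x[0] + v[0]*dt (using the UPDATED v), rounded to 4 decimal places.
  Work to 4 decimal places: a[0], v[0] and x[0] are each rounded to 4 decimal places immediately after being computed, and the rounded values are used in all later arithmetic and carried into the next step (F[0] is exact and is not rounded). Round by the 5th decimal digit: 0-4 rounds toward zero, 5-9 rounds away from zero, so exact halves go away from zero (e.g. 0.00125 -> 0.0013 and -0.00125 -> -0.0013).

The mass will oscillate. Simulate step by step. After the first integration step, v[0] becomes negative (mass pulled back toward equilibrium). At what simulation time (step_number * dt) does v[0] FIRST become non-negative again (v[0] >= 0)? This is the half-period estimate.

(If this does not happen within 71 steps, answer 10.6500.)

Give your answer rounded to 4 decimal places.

Answer: 3.0000

Derivation:
Step 0: x=[8.1000] v=[0.0000]
Step 1: x=[8.0640] v=[-0.2400]
Step 2: x=[7.9929] v=[-0.4738]
Step 3: x=[7.8886] v=[-0.6954]
Step 4: x=[7.7537] v=[-0.8992]
Step 5: x=[7.5917] v=[-1.0798]
Step 6: x=[7.4068] v=[-1.2327]
Step 7: x=[7.2037] v=[-1.3539]
Step 8: x=[6.9877] v=[-1.4403]
Step 9: x=[6.7643] v=[-1.4896]
Step 10: x=[6.5392] v=[-1.5006]
Step 11: x=[6.3183] v=[-1.4730]
Step 12: x=[6.1072] v=[-1.4076]
Step 13: x=[5.9113] v=[-1.3060]
Step 14: x=[5.7357] v=[-1.1708]
Step 15: x=[5.5849] v=[-1.0055]
Step 16: x=[5.4628] v=[-0.8143]
Step 17: x=[5.3725] v=[-0.6022]
Step 18: x=[5.3163] v=[-0.3746]
Step 19: x=[5.2957] v=[-0.1374]
Step 20: x=[5.3112] v=[0.1033]
First v>=0 after going negative at step 20, time=3.0000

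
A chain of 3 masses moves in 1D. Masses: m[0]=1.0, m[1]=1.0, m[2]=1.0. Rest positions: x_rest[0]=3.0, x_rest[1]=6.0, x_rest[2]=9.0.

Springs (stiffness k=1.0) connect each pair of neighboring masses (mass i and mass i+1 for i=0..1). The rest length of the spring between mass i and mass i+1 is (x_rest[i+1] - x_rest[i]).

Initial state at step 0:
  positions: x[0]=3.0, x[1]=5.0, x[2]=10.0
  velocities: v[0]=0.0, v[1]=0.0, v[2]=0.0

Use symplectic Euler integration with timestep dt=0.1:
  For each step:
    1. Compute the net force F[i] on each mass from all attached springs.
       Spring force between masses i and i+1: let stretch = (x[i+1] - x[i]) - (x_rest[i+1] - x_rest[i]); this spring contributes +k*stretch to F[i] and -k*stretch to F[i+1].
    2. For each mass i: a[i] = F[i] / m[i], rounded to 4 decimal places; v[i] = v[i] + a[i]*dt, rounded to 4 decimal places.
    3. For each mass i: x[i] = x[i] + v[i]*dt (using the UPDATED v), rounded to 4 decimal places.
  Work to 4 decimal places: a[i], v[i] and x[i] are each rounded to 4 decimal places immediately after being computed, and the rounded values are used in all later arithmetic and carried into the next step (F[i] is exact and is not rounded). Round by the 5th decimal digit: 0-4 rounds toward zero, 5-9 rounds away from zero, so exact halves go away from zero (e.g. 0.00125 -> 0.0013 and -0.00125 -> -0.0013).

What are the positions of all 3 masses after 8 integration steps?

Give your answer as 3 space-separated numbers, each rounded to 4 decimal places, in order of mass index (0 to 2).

Answer: 2.7182 5.9031 9.3787

Derivation:
Step 0: x=[3.0000 5.0000 10.0000] v=[0.0000 0.0000 0.0000]
Step 1: x=[2.9900 5.0300 9.9800] v=[-0.1000 0.3000 -0.2000]
Step 2: x=[2.9704 5.0891 9.9405] v=[-0.1960 0.5910 -0.3950]
Step 3: x=[2.9420 5.1755 9.8825] v=[-0.2841 0.8643 -0.5801]
Step 4: x=[2.9059 5.2867 9.8074] v=[-0.3608 1.1117 -0.7508]
Step 5: x=[2.8636 5.4193 9.7171] v=[-0.4227 1.3257 -0.9029]
Step 6: x=[2.8169 5.5693 9.6138] v=[-0.4671 1.4999 -1.0327]
Step 7: x=[2.7677 5.7322 9.5001] v=[-0.4919 1.6291 -1.1372]
Step 8: x=[2.7182 5.9031 9.3787] v=[-0.4955 1.7094 -1.2140]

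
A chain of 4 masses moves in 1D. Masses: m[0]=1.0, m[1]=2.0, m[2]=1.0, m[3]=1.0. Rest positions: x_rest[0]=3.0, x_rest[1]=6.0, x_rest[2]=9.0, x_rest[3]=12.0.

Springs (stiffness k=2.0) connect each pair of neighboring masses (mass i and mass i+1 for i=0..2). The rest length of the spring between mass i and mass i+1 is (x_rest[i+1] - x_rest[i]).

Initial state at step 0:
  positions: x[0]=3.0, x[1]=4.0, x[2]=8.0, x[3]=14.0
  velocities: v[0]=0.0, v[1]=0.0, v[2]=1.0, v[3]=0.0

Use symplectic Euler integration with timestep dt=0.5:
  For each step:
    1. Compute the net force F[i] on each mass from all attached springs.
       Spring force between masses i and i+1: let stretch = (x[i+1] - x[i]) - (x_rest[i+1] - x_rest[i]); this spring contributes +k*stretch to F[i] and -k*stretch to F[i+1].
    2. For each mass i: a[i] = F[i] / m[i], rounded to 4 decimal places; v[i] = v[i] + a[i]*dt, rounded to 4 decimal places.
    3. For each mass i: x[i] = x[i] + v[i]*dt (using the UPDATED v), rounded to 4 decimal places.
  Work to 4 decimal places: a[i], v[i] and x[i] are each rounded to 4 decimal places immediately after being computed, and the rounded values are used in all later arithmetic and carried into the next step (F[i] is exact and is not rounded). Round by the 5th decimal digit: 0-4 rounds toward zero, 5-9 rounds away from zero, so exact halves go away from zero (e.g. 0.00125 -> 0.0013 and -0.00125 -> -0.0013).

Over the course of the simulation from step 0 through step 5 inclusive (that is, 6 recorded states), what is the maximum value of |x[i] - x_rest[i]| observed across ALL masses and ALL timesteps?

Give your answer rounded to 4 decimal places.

Step 0: x=[3.0000 4.0000 8.0000 14.0000] v=[0.0000 0.0000 1.0000 0.0000]
Step 1: x=[2.0000 4.7500 9.5000 12.5000] v=[-2.0000 1.5000 3.0000 -3.0000]
Step 2: x=[0.8750 6.0000 10.1250 11.0000] v=[-2.2500 2.5000 1.2500 -3.0000]
Step 3: x=[0.8125 7.0000 9.1250 10.5625] v=[-0.1250 2.0000 -2.0000 -0.8750]
Step 4: x=[2.3438 6.9844 7.7813 10.9063] v=[3.0625 -0.0313 -2.6875 0.6875]
Step 5: x=[4.6954 6.0078 7.6016 11.1876] v=[4.7031 -1.9532 -0.3594 0.5625]
Max displacement = 2.1875

Answer: 2.1875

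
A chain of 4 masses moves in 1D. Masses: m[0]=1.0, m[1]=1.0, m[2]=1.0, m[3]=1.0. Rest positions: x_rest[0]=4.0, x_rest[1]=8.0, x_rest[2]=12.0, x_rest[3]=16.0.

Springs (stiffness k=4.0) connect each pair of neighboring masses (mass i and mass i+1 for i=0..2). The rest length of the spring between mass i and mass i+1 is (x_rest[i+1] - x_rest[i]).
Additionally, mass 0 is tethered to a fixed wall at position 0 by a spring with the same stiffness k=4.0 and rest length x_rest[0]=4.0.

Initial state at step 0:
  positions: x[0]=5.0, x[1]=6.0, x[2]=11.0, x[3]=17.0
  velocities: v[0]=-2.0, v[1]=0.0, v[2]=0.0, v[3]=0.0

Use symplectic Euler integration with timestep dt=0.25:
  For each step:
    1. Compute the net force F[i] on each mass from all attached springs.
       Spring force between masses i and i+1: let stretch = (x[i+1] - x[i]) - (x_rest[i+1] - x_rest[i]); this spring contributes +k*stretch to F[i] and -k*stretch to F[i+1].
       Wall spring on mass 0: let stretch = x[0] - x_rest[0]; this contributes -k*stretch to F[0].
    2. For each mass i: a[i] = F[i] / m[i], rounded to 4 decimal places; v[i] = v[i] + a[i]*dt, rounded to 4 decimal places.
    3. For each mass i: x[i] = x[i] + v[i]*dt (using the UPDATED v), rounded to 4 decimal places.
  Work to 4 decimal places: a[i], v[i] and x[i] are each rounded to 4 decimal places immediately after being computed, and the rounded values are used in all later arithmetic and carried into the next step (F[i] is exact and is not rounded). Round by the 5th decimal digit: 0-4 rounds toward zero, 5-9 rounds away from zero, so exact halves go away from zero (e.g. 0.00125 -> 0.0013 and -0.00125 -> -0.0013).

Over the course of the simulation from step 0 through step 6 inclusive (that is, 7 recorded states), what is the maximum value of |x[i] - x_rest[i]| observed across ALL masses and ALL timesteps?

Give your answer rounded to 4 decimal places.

Step 0: x=[5.0000 6.0000 11.0000 17.0000] v=[-2.0000 0.0000 0.0000 0.0000]
Step 1: x=[3.5000 7.0000 11.2500 16.5000] v=[-6.0000 4.0000 1.0000 -2.0000]
Step 2: x=[2.0000 8.1875 11.7500 15.6875] v=[-6.0000 4.7500 2.0000 -3.2500]
Step 3: x=[1.5469 8.7188 12.3438 14.8906] v=[-1.8125 2.1250 2.3750 -3.1875]
Step 4: x=[2.5000 8.3633 12.6680 14.4570] v=[3.8125 -1.4219 1.2968 -1.7343]
Step 5: x=[4.2940 7.6182 12.3633 14.5762] v=[7.1758 -2.9805 -1.2189 0.4767]
Step 6: x=[5.8455 7.2283 11.4255 15.1422] v=[6.2060 -1.5596 -3.7511 2.2638]
Max displacement = 2.4531

Answer: 2.4531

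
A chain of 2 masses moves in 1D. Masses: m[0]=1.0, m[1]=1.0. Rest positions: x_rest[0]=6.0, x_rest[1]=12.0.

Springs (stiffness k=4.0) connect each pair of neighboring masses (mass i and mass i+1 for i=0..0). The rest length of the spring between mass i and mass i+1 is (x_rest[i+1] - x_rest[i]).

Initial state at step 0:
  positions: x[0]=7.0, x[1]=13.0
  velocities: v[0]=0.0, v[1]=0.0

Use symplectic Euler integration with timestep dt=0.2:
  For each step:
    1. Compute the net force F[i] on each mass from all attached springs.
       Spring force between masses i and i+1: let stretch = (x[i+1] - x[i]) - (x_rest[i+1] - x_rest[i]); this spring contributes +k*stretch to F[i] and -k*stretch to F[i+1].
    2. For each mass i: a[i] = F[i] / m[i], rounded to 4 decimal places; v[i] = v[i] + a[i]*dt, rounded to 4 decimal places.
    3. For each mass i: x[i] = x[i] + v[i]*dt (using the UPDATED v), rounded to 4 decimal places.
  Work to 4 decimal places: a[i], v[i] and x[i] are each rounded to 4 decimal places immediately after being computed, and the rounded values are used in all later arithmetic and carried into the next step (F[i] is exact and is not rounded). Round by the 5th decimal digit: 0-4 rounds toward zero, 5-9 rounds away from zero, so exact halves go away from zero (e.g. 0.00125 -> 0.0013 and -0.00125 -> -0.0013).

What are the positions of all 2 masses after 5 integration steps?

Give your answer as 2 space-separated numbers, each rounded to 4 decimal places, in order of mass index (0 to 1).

Answer: 7.0000 13.0000

Derivation:
Step 0: x=[7.0000 13.0000] v=[0.0000 0.0000]
Step 1: x=[7.0000 13.0000] v=[0.0000 0.0000]
Step 2: x=[7.0000 13.0000] v=[0.0000 0.0000]
Step 3: x=[7.0000 13.0000] v=[0.0000 0.0000]
Step 4: x=[7.0000 13.0000] v=[0.0000 0.0000]
Step 5: x=[7.0000 13.0000] v=[0.0000 0.0000]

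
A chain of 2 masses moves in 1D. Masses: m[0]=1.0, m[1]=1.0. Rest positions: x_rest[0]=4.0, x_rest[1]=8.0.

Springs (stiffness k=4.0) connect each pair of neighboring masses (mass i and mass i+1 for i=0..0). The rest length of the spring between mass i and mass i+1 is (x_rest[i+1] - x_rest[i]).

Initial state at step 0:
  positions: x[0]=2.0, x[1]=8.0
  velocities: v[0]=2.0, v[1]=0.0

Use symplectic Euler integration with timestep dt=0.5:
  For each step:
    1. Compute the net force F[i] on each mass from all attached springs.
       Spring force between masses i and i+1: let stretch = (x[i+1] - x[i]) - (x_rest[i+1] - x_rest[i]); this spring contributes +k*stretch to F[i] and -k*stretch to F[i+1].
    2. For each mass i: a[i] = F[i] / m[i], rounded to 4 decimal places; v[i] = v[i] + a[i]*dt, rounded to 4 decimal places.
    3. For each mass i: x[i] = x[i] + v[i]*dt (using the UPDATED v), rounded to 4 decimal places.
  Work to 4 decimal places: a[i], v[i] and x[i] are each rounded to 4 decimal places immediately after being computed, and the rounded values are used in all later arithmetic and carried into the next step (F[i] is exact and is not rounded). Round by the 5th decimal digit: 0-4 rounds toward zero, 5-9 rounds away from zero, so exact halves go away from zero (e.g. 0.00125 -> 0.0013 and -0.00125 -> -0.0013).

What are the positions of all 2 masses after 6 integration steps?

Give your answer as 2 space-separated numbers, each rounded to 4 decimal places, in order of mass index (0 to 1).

Answer: 7.0000 9.0000

Derivation:
Step 0: x=[2.0000 8.0000] v=[2.0000 0.0000]
Step 1: x=[5.0000 6.0000] v=[6.0000 -4.0000]
Step 2: x=[5.0000 7.0000] v=[0.0000 2.0000]
Step 3: x=[3.0000 10.0000] v=[-4.0000 6.0000]
Step 4: x=[4.0000 10.0000] v=[2.0000 0.0000]
Step 5: x=[7.0000 8.0000] v=[6.0000 -4.0000]
Step 6: x=[7.0000 9.0000] v=[0.0000 2.0000]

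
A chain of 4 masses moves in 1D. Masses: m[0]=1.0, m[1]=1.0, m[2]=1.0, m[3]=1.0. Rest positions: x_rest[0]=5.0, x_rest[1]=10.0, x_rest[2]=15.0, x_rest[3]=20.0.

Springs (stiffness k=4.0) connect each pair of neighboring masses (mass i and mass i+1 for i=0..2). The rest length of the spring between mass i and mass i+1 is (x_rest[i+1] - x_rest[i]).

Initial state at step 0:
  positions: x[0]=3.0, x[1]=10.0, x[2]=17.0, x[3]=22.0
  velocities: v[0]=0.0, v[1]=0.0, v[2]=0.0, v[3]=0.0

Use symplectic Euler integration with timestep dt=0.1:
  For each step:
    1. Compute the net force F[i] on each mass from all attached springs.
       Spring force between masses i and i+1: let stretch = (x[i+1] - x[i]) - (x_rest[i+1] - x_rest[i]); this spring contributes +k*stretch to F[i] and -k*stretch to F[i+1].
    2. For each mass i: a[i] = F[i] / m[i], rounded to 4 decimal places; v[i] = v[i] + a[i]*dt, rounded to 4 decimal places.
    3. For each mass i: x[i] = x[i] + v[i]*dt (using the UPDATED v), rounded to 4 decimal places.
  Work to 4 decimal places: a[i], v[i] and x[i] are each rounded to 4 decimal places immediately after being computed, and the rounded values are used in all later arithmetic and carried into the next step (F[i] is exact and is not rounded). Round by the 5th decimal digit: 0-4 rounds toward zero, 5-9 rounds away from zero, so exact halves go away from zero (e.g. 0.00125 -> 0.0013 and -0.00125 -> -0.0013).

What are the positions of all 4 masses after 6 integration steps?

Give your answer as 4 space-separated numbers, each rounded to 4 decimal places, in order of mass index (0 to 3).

Answer: 4.4668 10.0094 15.7174 21.8065

Derivation:
Step 0: x=[3.0000 10.0000 17.0000 22.0000] v=[0.0000 0.0000 0.0000 0.0000]
Step 1: x=[3.0800 10.0000 16.9200 22.0000] v=[0.8000 0.0000 -0.8000 0.0000]
Step 2: x=[3.2368 10.0000 16.7664 21.9968] v=[1.5680 0.0000 -1.5360 -0.0320]
Step 3: x=[3.4641 10.0001 16.5514 21.9844] v=[2.2733 0.0013 -2.1504 -0.1242]
Step 4: x=[3.7529 10.0008 16.2916 21.9547] v=[2.8877 0.0074 -2.5977 -0.2974]
Step 5: x=[4.0916 10.0033 16.0067 21.8984] v=[3.3869 0.0246 -2.8488 -0.5626]
Step 6: x=[4.4668 10.0094 15.7174 21.8065] v=[3.7516 0.0613 -2.8935 -0.9193]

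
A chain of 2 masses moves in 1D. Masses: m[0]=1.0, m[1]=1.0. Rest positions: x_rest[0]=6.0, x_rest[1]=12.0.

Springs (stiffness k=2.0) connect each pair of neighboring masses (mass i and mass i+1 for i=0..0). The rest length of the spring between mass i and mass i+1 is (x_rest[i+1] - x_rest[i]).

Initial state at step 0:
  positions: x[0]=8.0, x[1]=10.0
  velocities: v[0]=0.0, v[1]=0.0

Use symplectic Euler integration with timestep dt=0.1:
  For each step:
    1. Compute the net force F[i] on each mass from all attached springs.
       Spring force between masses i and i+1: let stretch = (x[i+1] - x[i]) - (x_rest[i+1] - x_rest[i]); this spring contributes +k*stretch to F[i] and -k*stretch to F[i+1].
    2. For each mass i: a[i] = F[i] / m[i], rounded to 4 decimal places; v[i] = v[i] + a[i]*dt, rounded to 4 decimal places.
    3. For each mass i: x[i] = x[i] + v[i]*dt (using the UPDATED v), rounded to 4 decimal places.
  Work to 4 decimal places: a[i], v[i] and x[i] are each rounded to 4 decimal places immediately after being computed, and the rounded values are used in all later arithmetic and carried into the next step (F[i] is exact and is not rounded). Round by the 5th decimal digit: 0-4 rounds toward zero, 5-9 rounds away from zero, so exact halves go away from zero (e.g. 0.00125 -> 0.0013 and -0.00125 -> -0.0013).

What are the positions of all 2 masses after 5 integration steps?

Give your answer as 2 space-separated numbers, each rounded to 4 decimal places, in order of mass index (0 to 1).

Answer: 6.9085 11.0916

Derivation:
Step 0: x=[8.0000 10.0000] v=[0.0000 0.0000]
Step 1: x=[7.9200 10.0800] v=[-0.8000 0.8000]
Step 2: x=[7.7632 10.2368] v=[-1.5680 1.5680]
Step 3: x=[7.5359 10.4641] v=[-2.2733 2.2733]
Step 4: x=[7.2471 10.7529] v=[-2.8877 2.8877]
Step 5: x=[6.9085 11.0916] v=[-3.3865 3.3865]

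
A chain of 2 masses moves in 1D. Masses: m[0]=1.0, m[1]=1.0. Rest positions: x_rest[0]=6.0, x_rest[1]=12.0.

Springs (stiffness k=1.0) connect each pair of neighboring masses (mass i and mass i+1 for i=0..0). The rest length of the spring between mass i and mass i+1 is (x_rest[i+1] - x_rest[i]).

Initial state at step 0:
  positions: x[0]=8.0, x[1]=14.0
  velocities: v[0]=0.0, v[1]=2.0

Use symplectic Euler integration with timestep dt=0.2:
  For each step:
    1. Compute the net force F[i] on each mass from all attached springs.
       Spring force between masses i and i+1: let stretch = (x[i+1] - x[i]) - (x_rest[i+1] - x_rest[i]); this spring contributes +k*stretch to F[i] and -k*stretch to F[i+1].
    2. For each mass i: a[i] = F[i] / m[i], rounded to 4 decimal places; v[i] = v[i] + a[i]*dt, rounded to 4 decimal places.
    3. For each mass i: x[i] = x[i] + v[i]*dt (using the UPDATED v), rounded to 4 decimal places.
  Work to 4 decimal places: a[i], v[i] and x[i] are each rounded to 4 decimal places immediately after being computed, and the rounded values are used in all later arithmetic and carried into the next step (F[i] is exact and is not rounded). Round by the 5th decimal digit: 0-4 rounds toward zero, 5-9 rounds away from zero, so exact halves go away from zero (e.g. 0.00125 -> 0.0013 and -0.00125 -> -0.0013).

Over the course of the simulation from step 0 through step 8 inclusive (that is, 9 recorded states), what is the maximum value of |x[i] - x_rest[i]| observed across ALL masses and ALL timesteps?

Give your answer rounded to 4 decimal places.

Answer: 4.1466

Derivation:
Step 0: x=[8.0000 14.0000] v=[0.0000 2.0000]
Step 1: x=[8.0000 14.4000] v=[0.0000 2.0000]
Step 2: x=[8.0160 14.7840] v=[0.0800 1.9200]
Step 3: x=[8.0627 15.1373] v=[0.2336 1.7664]
Step 4: x=[8.1524 15.4476] v=[0.4485 1.5515]
Step 5: x=[8.2939 15.7061] v=[0.7075 1.2925]
Step 6: x=[8.4919 15.9081] v=[0.9899 1.0101]
Step 7: x=[8.7465 16.0535] v=[1.2731 0.7269]
Step 8: x=[9.0534 16.1466] v=[1.5345 0.4655]
Max displacement = 4.1466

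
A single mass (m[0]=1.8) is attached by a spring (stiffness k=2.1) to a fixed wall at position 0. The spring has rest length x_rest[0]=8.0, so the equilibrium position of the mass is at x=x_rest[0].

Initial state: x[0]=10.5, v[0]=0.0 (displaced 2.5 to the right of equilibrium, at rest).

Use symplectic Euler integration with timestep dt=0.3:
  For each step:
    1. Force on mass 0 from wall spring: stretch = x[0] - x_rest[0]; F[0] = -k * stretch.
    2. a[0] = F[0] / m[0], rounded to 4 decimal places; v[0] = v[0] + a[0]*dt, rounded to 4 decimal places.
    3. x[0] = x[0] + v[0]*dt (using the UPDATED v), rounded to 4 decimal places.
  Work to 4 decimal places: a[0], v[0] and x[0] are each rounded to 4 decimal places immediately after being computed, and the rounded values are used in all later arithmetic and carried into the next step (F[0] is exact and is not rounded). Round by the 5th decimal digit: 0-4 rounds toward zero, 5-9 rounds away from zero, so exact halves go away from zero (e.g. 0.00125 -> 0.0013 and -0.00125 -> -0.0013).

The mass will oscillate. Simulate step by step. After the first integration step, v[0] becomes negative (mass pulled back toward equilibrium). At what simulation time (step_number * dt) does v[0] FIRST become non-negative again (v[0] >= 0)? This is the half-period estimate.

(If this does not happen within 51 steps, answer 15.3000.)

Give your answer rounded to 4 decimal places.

Step 0: x=[10.5000] v=[0.0000]
Step 1: x=[10.2375] v=[-0.8750]
Step 2: x=[9.7401] v=[-1.6581]
Step 3: x=[9.0600] v=[-2.2671]
Step 4: x=[8.2686] v=[-2.6381]
Step 5: x=[7.4490] v=[-2.7321]
Step 6: x=[6.6872] v=[-2.5393]
Step 7: x=[6.0633] v=[-2.0798]
Step 8: x=[5.6427] v=[-1.4020]
Step 9: x=[5.4696] v=[-0.5769]
Step 10: x=[5.5622] v=[0.3087]
First v>=0 after going negative at step 10, time=3.0000

Answer: 3.0000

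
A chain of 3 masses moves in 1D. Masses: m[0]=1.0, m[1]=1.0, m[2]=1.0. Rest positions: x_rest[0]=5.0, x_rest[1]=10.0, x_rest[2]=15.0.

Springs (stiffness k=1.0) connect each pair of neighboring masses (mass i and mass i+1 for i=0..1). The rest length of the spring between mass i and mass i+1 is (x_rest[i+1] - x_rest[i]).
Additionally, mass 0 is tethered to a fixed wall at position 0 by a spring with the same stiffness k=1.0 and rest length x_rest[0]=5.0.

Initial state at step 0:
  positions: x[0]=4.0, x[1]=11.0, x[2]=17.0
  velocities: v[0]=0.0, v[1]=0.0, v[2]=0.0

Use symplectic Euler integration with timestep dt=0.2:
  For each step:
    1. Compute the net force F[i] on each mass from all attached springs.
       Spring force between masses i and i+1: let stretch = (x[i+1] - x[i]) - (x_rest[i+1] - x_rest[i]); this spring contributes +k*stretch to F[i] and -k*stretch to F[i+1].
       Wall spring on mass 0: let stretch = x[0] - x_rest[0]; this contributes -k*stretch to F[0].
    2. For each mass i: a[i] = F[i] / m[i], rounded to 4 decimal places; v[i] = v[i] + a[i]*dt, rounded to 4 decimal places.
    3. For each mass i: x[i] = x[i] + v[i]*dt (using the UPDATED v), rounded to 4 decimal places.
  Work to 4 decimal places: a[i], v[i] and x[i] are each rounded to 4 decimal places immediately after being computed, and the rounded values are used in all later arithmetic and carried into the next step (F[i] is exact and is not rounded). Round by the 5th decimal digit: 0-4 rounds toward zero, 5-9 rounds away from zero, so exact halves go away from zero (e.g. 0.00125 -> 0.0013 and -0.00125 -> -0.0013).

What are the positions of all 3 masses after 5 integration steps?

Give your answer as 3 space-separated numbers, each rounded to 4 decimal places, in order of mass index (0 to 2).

Answer: 5.4392 10.5983 16.4068

Derivation:
Step 0: x=[4.0000 11.0000 17.0000] v=[0.0000 0.0000 0.0000]
Step 1: x=[4.1200 10.9600 16.9600] v=[0.6000 -0.2000 -0.2000]
Step 2: x=[4.3488 10.8864 16.8800] v=[1.1440 -0.3680 -0.4000]
Step 3: x=[4.6652 10.7910 16.7603] v=[1.5818 -0.4768 -0.5987]
Step 4: x=[5.0400 10.6894 16.6018] v=[1.8739 -0.5081 -0.7926]
Step 5: x=[5.4392 10.5983 16.4068] v=[1.9958 -0.4555 -0.9751]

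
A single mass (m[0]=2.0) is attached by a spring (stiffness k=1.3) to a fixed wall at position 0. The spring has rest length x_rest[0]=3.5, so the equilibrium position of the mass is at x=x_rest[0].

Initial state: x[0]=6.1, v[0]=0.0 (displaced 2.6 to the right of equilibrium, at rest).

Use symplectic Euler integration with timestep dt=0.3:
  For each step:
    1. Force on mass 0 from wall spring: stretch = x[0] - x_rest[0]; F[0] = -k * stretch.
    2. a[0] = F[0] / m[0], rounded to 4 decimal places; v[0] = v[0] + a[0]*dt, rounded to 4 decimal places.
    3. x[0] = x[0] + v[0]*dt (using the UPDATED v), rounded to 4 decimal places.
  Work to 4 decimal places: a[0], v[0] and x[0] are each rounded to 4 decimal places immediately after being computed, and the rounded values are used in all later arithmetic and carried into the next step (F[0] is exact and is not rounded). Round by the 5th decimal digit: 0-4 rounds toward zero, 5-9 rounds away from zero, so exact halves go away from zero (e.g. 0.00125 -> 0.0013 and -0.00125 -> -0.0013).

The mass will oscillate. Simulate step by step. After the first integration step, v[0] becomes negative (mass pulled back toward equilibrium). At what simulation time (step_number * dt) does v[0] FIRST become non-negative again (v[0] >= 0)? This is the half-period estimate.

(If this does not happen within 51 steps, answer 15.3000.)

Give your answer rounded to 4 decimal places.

Step 0: x=[6.1000] v=[0.0000]
Step 1: x=[5.9479] v=[-0.5070]
Step 2: x=[5.6526] v=[-0.9843]
Step 3: x=[5.2314] v=[-1.4041]
Step 4: x=[4.7089] v=[-1.7417]
Step 5: x=[4.1157] v=[-1.9774]
Step 6: x=[3.4865] v=[-2.0975]
Step 7: x=[2.8580] v=[-2.0949]
Step 8: x=[2.2671] v=[-1.9697]
Step 9: x=[1.7483] v=[-1.7293]
Step 10: x=[1.3320] v=[-1.3877]
Step 11: x=[1.0425] v=[-0.9649]
Step 12: x=[0.8968] v=[-0.4857]
Step 13: x=[0.9034] v=[0.0219]
First v>=0 after going negative at step 13, time=3.9000

Answer: 3.9000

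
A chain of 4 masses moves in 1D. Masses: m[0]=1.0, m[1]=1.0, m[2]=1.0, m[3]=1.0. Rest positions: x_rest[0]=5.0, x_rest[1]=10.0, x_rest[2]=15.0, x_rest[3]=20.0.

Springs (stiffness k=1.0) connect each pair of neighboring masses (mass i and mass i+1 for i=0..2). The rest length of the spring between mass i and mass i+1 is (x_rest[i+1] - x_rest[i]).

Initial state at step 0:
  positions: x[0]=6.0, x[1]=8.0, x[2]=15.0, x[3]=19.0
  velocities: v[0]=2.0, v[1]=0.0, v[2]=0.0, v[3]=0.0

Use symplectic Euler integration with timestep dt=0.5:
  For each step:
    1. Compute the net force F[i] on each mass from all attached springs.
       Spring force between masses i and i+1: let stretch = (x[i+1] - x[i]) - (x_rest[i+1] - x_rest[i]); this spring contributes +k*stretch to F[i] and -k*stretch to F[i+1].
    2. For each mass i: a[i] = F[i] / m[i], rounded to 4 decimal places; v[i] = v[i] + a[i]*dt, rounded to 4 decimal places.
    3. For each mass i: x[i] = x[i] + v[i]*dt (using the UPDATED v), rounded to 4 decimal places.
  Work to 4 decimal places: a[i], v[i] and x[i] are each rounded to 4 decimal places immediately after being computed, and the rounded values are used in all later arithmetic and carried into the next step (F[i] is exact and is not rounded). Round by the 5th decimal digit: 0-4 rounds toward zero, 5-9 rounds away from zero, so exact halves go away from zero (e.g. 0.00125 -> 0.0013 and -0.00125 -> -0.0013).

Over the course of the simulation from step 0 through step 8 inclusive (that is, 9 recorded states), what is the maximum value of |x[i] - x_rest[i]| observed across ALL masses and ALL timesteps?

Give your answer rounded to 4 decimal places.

Answer: 2.4337

Derivation:
Step 0: x=[6.0000 8.0000 15.0000 19.0000] v=[2.0000 0.0000 0.0000 0.0000]
Step 1: x=[6.2500 9.2500 14.2500 19.2500] v=[0.5000 2.5000 -1.5000 0.5000]
Step 2: x=[6.0000 11.0000 13.5000 19.5000] v=[-0.5000 3.5000 -1.5000 0.5000]
Step 3: x=[5.7500 12.1250 13.6250 19.5000] v=[-0.5000 2.2500 0.2500 0.0000]
Step 4: x=[5.8438 12.0313 14.8438 19.2813] v=[0.1875 -0.1875 2.4375 -0.4375]
Step 5: x=[6.2345 11.0938 16.4688 19.2032] v=[0.7813 -1.8750 3.2500 -0.1563]
Step 6: x=[6.5900 10.2852 17.4337 19.6915] v=[0.7110 -1.6172 1.9297 0.9765]
Step 7: x=[6.6193 10.3400 17.1759 20.8653] v=[0.0586 0.1095 -0.5157 2.3476]
Step 8: x=[6.3288 11.1736 16.1314 22.3668] v=[-0.5811 1.6671 -2.0890 3.0029]
Max displacement = 2.4337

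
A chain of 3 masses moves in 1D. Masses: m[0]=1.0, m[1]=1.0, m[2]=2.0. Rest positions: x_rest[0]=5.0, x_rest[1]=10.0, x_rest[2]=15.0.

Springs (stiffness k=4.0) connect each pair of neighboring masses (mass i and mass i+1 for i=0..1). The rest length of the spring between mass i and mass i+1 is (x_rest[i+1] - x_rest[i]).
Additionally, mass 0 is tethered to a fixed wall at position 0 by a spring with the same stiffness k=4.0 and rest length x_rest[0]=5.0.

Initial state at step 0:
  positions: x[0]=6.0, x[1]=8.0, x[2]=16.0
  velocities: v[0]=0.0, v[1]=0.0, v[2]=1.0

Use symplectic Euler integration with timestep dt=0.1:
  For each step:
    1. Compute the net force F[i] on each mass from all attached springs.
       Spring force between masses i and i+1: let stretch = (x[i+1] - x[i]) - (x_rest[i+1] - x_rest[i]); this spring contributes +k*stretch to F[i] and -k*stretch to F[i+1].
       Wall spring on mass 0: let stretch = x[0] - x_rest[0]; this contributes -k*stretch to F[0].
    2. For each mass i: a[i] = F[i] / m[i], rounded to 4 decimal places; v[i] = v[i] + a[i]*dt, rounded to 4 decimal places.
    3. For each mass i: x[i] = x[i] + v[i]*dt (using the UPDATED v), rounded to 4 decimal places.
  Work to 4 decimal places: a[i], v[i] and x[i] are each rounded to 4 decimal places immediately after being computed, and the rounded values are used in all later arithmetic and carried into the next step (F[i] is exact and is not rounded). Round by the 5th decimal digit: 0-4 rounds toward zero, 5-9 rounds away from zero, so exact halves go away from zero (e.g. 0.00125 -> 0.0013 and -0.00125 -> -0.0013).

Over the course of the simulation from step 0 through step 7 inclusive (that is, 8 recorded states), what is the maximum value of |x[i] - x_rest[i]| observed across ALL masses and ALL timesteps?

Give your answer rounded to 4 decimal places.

Answer: 2.0145

Derivation:
Step 0: x=[6.0000 8.0000 16.0000] v=[0.0000 0.0000 1.0000]
Step 1: x=[5.8400 8.2400 16.0400] v=[-1.6000 2.4000 0.4000]
Step 2: x=[5.5424 8.6960 16.0240] v=[-2.9760 4.5600 -0.1600]
Step 3: x=[5.1493 9.3190 15.9614] v=[-3.9315 6.2298 -0.6256]
Step 4: x=[4.7170 10.0409 15.8660] v=[-4.3233 7.2189 -0.9541]
Step 5: x=[4.3090 10.7828 15.7541] v=[-4.0805 7.4194 -1.1191]
Step 6: x=[3.9875 11.4646 15.6428] v=[-3.2146 6.8184 -1.1134]
Step 7: x=[3.8056 12.0145 15.5479] v=[-1.8188 5.4988 -0.9490]
Max displacement = 2.0145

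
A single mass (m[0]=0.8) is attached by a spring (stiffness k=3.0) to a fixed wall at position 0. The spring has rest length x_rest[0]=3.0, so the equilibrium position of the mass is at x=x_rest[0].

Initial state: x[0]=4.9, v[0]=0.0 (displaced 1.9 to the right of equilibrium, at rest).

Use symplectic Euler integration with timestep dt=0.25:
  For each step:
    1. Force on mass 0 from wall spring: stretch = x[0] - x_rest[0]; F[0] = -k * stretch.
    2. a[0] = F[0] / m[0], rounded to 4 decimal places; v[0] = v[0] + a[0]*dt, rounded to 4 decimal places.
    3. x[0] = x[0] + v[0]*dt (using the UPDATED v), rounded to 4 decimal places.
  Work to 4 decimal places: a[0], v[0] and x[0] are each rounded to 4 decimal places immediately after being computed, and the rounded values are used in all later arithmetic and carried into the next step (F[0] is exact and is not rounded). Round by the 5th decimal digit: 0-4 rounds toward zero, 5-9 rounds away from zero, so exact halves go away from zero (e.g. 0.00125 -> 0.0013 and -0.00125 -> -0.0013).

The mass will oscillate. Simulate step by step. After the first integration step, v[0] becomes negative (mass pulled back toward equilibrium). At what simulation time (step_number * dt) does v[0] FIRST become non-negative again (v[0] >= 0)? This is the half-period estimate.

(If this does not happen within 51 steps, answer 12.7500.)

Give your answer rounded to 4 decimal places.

Step 0: x=[4.9000] v=[0.0000]
Step 1: x=[4.4547] v=[-1.7813]
Step 2: x=[3.6684] v=[-3.1451]
Step 3: x=[2.7255] v=[-3.7717]
Step 4: x=[1.8469] v=[-3.5144]
Step 5: x=[1.2386] v=[-2.4334]
Step 6: x=[1.0431] v=[-0.7821]
Step 7: x=[1.3062] v=[1.0525]
First v>=0 after going negative at step 7, time=1.7500

Answer: 1.7500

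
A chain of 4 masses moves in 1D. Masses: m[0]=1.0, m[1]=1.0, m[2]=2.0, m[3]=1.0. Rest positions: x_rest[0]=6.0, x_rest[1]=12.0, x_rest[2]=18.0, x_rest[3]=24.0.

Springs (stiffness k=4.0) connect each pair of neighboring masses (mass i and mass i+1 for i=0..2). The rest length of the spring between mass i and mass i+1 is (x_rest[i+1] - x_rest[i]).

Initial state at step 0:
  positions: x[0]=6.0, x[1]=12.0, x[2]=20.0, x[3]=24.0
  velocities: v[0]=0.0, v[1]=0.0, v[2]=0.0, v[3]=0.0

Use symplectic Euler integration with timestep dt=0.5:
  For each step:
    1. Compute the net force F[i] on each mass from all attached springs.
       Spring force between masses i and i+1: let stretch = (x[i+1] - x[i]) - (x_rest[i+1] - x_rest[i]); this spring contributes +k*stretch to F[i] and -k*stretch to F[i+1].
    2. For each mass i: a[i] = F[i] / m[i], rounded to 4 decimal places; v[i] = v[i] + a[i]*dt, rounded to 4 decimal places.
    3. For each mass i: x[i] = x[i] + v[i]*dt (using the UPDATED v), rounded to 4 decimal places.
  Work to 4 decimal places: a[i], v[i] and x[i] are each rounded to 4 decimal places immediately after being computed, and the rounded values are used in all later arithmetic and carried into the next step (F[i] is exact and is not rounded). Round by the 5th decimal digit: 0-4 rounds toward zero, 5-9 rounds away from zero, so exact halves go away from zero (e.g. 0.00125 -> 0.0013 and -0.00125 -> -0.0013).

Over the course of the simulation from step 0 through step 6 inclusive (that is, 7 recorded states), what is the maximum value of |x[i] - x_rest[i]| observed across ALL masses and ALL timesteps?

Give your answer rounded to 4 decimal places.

Step 0: x=[6.0000 12.0000 20.0000 24.0000] v=[0.0000 0.0000 0.0000 0.0000]
Step 1: x=[6.0000 14.0000 18.0000 26.0000] v=[0.0000 4.0000 -4.0000 4.0000]
Step 2: x=[8.0000 12.0000 18.0000 26.0000] v=[4.0000 -4.0000 0.0000 0.0000]
Step 3: x=[8.0000 12.0000 19.0000 24.0000] v=[0.0000 0.0000 2.0000 -4.0000]
Step 4: x=[6.0000 15.0000 19.0000 23.0000] v=[-4.0000 6.0000 0.0000 -2.0000]
Step 5: x=[7.0000 13.0000 19.0000 24.0000] v=[2.0000 -4.0000 0.0000 2.0000]
Step 6: x=[8.0000 11.0000 18.5000 26.0000] v=[2.0000 -4.0000 -1.0000 4.0000]
Max displacement = 3.0000

Answer: 3.0000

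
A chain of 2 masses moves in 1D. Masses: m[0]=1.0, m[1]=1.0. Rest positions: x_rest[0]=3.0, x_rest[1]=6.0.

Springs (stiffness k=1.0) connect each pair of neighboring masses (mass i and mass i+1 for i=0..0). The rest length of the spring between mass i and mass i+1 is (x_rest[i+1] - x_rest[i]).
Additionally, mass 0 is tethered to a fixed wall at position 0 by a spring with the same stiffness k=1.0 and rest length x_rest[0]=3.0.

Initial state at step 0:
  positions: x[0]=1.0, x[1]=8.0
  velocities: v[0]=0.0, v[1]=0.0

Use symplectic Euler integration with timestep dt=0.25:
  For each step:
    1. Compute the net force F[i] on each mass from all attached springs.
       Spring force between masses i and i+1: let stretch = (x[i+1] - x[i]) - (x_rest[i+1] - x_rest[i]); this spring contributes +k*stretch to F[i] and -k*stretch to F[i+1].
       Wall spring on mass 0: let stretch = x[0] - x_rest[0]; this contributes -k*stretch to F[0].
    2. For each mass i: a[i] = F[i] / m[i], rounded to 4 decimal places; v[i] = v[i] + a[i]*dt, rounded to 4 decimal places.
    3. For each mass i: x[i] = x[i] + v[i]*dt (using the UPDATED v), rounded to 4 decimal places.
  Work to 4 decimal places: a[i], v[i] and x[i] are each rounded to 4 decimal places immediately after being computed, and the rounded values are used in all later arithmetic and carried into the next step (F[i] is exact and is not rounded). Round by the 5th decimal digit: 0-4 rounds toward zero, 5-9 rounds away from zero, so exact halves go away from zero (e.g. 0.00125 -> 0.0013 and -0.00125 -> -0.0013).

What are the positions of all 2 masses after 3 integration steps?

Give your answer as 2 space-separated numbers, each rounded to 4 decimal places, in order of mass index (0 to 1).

Step 0: x=[1.0000 8.0000] v=[0.0000 0.0000]
Step 1: x=[1.3750 7.7500] v=[1.5000 -1.0000]
Step 2: x=[2.0625 7.2891] v=[2.7500 -1.8438]
Step 3: x=[2.9478 6.6890] v=[3.5410 -2.4005]

Answer: 2.9478 6.6890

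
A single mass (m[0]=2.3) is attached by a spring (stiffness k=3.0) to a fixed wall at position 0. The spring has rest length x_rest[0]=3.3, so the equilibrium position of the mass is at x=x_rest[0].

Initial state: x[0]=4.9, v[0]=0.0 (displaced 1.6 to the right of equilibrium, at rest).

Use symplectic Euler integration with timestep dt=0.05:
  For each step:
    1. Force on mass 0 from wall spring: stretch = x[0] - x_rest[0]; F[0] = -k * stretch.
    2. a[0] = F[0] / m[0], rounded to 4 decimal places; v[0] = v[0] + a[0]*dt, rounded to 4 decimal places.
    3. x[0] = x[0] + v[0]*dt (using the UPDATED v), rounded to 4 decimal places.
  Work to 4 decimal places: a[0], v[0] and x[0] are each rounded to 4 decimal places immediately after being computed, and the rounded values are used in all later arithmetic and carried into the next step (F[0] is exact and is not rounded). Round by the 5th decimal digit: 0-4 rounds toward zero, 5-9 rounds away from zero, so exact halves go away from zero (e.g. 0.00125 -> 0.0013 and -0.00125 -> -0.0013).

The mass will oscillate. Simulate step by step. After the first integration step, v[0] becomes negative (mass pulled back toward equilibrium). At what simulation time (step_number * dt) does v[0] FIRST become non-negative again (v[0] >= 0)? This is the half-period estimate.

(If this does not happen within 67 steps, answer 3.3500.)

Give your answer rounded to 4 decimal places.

Answer: 2.8000

Derivation:
Step 0: x=[4.9000] v=[0.0000]
Step 1: x=[4.8948] v=[-0.1044]
Step 2: x=[4.8844] v=[-0.2084]
Step 3: x=[4.8688] v=[-0.3117]
Step 4: x=[4.8481] v=[-0.4140]
Step 5: x=[4.8224] v=[-0.5150]
Step 6: x=[4.7917] v=[-0.6143]
Step 7: x=[4.7561] v=[-0.7116]
Step 8: x=[4.7158] v=[-0.8066]
Step 9: x=[4.6709] v=[-0.8989]
Step 10: x=[4.6215] v=[-0.9883]
Step 11: x=[4.5678] v=[-1.0745]
Step 12: x=[4.5099] v=[-1.1572]
Step 13: x=[4.4481] v=[-1.2361]
Step 14: x=[4.3826] v=[-1.3110]
Step 15: x=[4.3135] v=[-1.3816]
Step 16: x=[4.2411] v=[-1.4477]
Step 17: x=[4.1656] v=[-1.5091]
Step 18: x=[4.0873] v=[-1.5656]
Step 19: x=[4.0065] v=[-1.6169]
Step 20: x=[3.9234] v=[-1.6630]
Step 21: x=[3.8382] v=[-1.7037]
Step 22: x=[3.7513] v=[-1.7388]
Step 23: x=[3.6629] v=[-1.7682]
Step 24: x=[3.5733] v=[-1.7919]
Step 25: x=[3.4828] v=[-1.8097]
Step 26: x=[3.3917] v=[-1.8216]
Step 27: x=[3.3003] v=[-1.8276]
Step 28: x=[3.2089] v=[-1.8276]
Step 29: x=[3.1178] v=[-1.8217]
Step 30: x=[3.0273] v=[-1.8098]
Step 31: x=[2.9377] v=[-1.7920]
Step 32: x=[2.8493] v=[-1.7684]
Step 33: x=[2.7624] v=[-1.7390]
Step 34: x=[2.6772] v=[-1.7039]
Step 35: x=[2.5940] v=[-1.6633]
Step 36: x=[2.5131] v=[-1.6173]
Step 37: x=[2.4348] v=[-1.5660]
Step 38: x=[2.3593] v=[-1.5096]
Step 39: x=[2.2869] v=[-1.4483]
Step 40: x=[2.2178] v=[-1.3822]
Step 41: x=[2.1522] v=[-1.3116]
Step 42: x=[2.0904] v=[-1.2367]
Step 43: x=[2.0325] v=[-1.1578]
Step 44: x=[1.9787] v=[-1.0751]
Step 45: x=[1.9293] v=[-0.9889]
Step 46: x=[1.8843] v=[-0.8995]
Step 47: x=[1.8439] v=[-0.8072]
Step 48: x=[1.8083] v=[-0.7122]
Step 49: x=[1.7776] v=[-0.6149]
Step 50: x=[1.7518] v=[-0.5156]
Step 51: x=[1.7311] v=[-0.4146]
Step 52: x=[1.7155] v=[-0.3123]
Step 53: x=[1.7051] v=[-0.2090]
Step 54: x=[1.6999] v=[-0.1050]
Step 55: x=[1.6999] v=[-0.0006]
Step 56: x=[1.7051] v=[0.1038]
First v>=0 after going negative at step 56, time=2.8000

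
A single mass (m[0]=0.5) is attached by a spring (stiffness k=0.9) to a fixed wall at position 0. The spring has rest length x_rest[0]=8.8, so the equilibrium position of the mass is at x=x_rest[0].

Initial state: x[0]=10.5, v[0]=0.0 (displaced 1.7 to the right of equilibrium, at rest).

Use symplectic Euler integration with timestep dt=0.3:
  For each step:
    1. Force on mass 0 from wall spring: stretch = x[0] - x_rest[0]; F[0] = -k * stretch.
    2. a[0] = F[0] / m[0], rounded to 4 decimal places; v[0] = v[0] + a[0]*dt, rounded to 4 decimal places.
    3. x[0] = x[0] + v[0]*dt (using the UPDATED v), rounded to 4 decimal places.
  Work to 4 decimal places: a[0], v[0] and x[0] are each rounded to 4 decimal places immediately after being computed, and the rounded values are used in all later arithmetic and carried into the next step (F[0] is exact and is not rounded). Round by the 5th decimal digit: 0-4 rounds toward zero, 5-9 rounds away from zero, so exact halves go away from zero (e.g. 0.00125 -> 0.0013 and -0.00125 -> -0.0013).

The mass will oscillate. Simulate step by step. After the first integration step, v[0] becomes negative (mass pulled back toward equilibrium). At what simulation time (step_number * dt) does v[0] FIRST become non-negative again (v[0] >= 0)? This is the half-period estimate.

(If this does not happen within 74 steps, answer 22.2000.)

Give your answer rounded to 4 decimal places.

Step 0: x=[10.5000] v=[0.0000]
Step 1: x=[10.2246] v=[-0.9180]
Step 2: x=[9.7184] v=[-1.6873]
Step 3: x=[9.0634] v=[-2.1832]
Step 4: x=[8.3658] v=[-2.3254]
Step 5: x=[7.7385] v=[-2.0909]
Step 6: x=[7.2832] v=[-1.5177]
Step 7: x=[7.0736] v=[-0.6986]
Step 8: x=[7.1437] v=[0.2337]
First v>=0 after going negative at step 8, time=2.4000

Answer: 2.4000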